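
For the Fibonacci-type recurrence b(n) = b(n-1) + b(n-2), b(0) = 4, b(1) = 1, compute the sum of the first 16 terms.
Computing the sequence terms: 4, 1, 5, 6, 11, 17, 28, 45, 73, 118, 191, 309, 500, 809, 1309, 2118
Adding these values together:

5544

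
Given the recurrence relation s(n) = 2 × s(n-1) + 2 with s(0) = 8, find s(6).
Computing step by step:
s(0) = 8
s(1) = 2 × 8 + 2 = 18
s(2) = 2 × 18 + 2 = 38
s(3) = 2 × 38 + 2 = 78
s(4) = 2 × 78 + 2 = 158
s(5) = 2 × 158 + 2 = 318
s(6) = 2 × 318 + 2 = 638

638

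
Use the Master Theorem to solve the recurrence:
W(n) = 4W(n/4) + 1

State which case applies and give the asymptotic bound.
Master Theorem template: W(n) = a·W(n/b) + f(n).
Here: a=4, b=4, f(n)=1
Compute log_b(a) = log_4(4) = 1.
f(n) = 1 = O(n^(1-ε)) with ε = 1. Case 1: W(n) = Θ(n^log_b(a)) = Θ(n).

Case 1: W(n) = Θ(n)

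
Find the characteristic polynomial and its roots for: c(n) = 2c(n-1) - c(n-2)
Substitute c(n) = rⁿ and divide through by rⁿ⁻²: r² - 2r + 1 = 0
Factor: (r - 1)² = 0, so r = 1 (double root).
General solution: c(n) = (A + Bn)·1ⁿ

Characteristic: r² - 2r + 1 = 0, Roots: r = 1 (double root)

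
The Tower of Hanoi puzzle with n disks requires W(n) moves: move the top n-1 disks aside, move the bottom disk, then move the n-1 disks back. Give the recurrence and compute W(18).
Moving n disks = move the top n-1 disks aside (W(n-1) moves) + move the largest disk (1 move) + move the n-1 disks back on top (W(n-1) moves), so W(n) = 2W(n-1) + 1, with W(1) = 1 (a single disk takes one move).
First terms: 1, 3, 7, 15, 31, 63, … — each is one less than a power of 2. Indeed W(n) + 1 = 2(W(n-1) + 1) with W(1) + 1 = 2, so W(n) + 1 = 2ⁿ and W(n) = 2ⁿ - 1.
Hence W(18) = 2^18 - 1 = 262144 - 1 = 262143.

W(n) = 2W(n-1) + 1, W(1) = 1; W(18) = 262143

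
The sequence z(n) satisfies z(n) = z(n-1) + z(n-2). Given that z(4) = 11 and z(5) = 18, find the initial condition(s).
Work backwards using z(k) = z(k+2) - z(k+1):
z(3) = z(5) - z(4) = 18 - 11 = 7
z(2) = z(4) - z(3) = 11 - 7 = 4
z(1) = z(3) - z(2) = 7 - 4 = 3
z(0) = z(2) - z(1) = 4 - 3 = 1

z(0) = 1, z(1) = 3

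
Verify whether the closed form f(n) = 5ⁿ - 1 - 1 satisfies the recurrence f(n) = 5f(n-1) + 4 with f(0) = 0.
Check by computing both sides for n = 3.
From the recurrence with f(0) = 0:
  f(0) = 0, f(1) = 4, f(2) = 24, f(3) = 124
  so the recurrence gives f(3) = 124.
From the proposed closed form f(n) = 5ⁿ - 1 - 1:
  f(3) = 123.
The recurrence gives 124 but the closed form gives 123, so the closed form does not satisfy the recurrence.

No, the closed form is incorrect.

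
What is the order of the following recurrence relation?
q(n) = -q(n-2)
The order is the largest lag k for which q(n-k) appears. Here the deepest term is q(n-2), so the order is 2.

Order 2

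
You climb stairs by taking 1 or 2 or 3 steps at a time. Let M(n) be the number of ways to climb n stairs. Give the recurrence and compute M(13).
Condition on the size of the last step (1 to 3): before it there were n-1, …, n-3 stairs climbed, and these cases are disjoint, so M(n) = M(n-1) + M(n-2) + M(n-3) (order-3 linear recurrence).
Initial conditions by direct count (compositions of i into parts ≤ 3): M(1) = 1; M(2) = 2; M(3) = 4.
Iterating the recurrence: M(4) = 7, M(5) = 13, M(6) = 24, M(7) = 44, M(8) = 81, M(9) = 149, M(10) = 274, M(11) = 504, M(12) = 927, M(13) = 1705.

M(n) = M(n-1) + M(n-2) + M(n-3), M(1) = 1, M(2) = 2, M(3) = 4; M(13) = 1705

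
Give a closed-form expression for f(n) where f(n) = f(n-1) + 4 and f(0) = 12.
Recurrence: f(n) = f(n-1) + 4, initial: f(0) = 12.
Each step adds 4, so f(n) = f(0) + 4n = 4n + 12.

f(n) = 4n + 12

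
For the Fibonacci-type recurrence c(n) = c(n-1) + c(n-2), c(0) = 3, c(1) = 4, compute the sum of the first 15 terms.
Computing the sequence terms: 3, 4, 7, 11, 18, 29, 47, 76, 123, 199, 322, 521, 843, 1364, 2207
Adding these values together:

5774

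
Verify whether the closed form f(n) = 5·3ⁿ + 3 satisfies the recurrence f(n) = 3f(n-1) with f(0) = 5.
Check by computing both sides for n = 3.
From the recurrence with f(0) = 5:
  f(0) = 5, f(1) = 15, f(2) = 45, f(3) = 135
  so the recurrence gives f(3) = 135.
From the proposed closed form f(n) = 5·3ⁿ + 3:
  f(3) = 138.
The recurrence gives 135 but the closed form gives 138, so the closed form does not satisfy the recurrence.

No, the closed form is incorrect.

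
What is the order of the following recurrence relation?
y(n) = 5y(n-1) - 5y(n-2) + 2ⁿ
The order is the largest lag k for which y(n-k) appears. Here the deepest term is y(n-2) (the 2ⁿ term is non-homogeneous and does not affect the order), so the order is 2.

Order 2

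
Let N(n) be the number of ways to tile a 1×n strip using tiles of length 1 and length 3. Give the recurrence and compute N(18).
Condition on the last tile: it has length 1 (leaving a 1×(n-1) strip) or length 3 (leaving a 1×(n-3) strip), so N(n) = N(n-1) + N(n-3) (order-3 linear recurrence).
For 0 ≤ i < 3 only unit tiles fit, so N(i) = 1.
Iterating the recurrence: N(3) = 2, N(4) = 3, N(5) = 4, N(6) = 6, N(7) = 9, N(8) = 13, N(9) = 19, N(10) = 28, N(11) = 41, N(12) = 60, N(13) = 88, N(14) = 129, N(15) = 189, N(16) = 277, N(17) = 406, N(18) = 595.

N(n) = N(n-1) + N(n-3), with N(i) = 1 for 0 ≤ i < 3; N(18) = 595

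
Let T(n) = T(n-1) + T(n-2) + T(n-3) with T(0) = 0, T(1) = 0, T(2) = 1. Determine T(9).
Computing the sequence terms:
0, 0, 1, 1, 2, 4, 7, 13, 24, 44

44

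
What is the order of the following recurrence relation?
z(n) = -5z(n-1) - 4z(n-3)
The order is the largest lag k for which z(n-k) appears. Here the deepest term is z(n-3), so the order is 3.

Order 3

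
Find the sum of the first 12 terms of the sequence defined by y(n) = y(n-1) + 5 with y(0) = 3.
Computing the sequence terms: 3, 8, 13, 18, 23, 28, 33, 38, 43, 48, 53, 58
Adding these values together:

366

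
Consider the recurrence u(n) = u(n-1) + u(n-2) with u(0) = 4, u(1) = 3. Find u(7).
Computing the sequence terms:
4, 3, 7, 10, 17, 27, 44, 71

71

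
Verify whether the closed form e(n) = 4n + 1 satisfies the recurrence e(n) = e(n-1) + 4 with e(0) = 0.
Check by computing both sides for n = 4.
From the recurrence with e(0) = 0:
  e(0) = 0, e(1) = 4, e(2) = 8, e(3) = 12, e(4) = 16
  so the recurrence gives e(4) = 16.
From the proposed closed form e(n) = 4n + 1:
  e(4) = 17.
The recurrence gives 16 but the closed form gives 17, so the closed form does not satisfy the recurrence.

No, the closed form is incorrect.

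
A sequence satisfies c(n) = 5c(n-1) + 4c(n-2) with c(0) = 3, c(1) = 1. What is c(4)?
Computing the sequence terms:
3, 1, 17, 89, 513

513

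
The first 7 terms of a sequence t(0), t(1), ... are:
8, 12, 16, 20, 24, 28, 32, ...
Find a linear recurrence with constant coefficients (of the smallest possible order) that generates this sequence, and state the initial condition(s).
Look for the lowest-order linear relation among consecutive terms.
Observation: consecutive differences are constant (= 4).
Check at n=2: 1·12 + 4 = 16. ✓

t(n) = t(n-1) + 4, t(0) = 8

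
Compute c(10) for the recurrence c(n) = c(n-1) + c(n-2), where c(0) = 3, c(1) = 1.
Computing the sequence terms:
3, 1, 4, 5, 9, 14, 23, 37, 60, 97, 157

157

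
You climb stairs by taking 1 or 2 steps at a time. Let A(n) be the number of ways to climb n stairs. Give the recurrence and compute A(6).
Condition on the size of the last step (1 to 2): before it there were n-1, …, n-2 stairs climbed, and these cases are disjoint, so A(n) = A(n-1) + A(n-2) (Fibonacci-type sequence).
Initial conditions by direct count (compositions of i into parts ≤ 2): A(1) = 1; A(2) = 2.
Iterating the recurrence: A(3) = 3, A(4) = 5, A(5) = 8, A(6) = 13.

A(n) = A(n-1) + A(n-2), A(1) = 1, A(2) = 2; A(6) = 13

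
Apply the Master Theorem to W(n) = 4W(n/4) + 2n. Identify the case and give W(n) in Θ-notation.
Master Theorem template: W(n) = a·W(n/b) + f(n).
Here: a=4, b=4, f(n)=2n
Compute log_b(a) = log_4(4) = 1.
f(n) = 2n = Θ(n). Case 2: W(n) = Θ(n log n).

Case 2: W(n) = Θ(n log n)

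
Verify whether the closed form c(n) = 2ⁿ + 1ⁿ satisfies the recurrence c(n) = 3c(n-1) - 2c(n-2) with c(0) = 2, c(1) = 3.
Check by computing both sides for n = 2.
From the recurrence with c(0) = 2, c(1) = 3:
  c(0) = 2, c(1) = 3, c(2) = 5
  so the recurrence gives c(2) = 5.
From the proposed closed form c(n) = 2ⁿ + 1ⁿ:
  c(2) = 5.
Both sides give 5 at n = 2, and the initial condition(s) match, so the closed form is consistent.

Yes, the closed form is correct.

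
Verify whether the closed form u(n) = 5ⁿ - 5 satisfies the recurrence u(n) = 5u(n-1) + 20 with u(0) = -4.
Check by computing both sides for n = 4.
From the recurrence with u(0) = -4:
  u(0) = -4, u(1) = 0, u(2) = 20, u(3) = 120, u(4) = 620
  so the recurrence gives u(4) = 620.
From the proposed closed form u(n) = 5ⁿ - 5:
  u(4) = 620.
Both sides give 620 at n = 4, and the initial condition(s) match, so the closed form is consistent.

Yes, the closed form is correct.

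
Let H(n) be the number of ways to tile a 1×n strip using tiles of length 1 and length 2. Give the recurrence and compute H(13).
Condition on the last tile: it has length 1 (leaving a 1×(n-1) strip) or length 2 (leaving a 1×(n-2) strip), so H(n) = H(n-1) + H(n-2) (order-2 linear recurrence).
For 0 ≤ i < 2 only unit tiles fit, so H(i) = 1.
Iterating the recurrence: H(2) = 2, H(3) = 3, H(4) = 5, H(5) = 8, H(6) = 13, H(7) = 21, H(8) = 34, H(9) = 55, H(10) = 89, H(11) = 144, H(12) = 233, H(13) = 377.

H(n) = H(n-1) + H(n-2), with H(i) = 1 for 0 ≤ i < 2; H(13) = 377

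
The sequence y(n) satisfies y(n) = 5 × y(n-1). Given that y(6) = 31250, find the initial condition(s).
In general y(n) = 5ⁿ · y(0). At n = 6: y(0) = y(6) / 5^6 = 31250 / 15625 = 2.

y(0) = 2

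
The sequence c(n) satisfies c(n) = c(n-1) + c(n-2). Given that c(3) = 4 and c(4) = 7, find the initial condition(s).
Work backwards using c(k) = c(k+2) - c(k+1):
c(2) = c(4) - c(3) = 7 - 4 = 3
c(1) = c(3) - c(2) = 4 - 3 = 1
c(0) = c(2) - c(1) = 3 - 1 = 2

c(0) = 2, c(1) = 1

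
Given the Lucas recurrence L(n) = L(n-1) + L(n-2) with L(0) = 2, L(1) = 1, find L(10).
Computing the sequence terms:
2, 1, 3, 4, 7, 11, 18, 29, 47, 76, 123

123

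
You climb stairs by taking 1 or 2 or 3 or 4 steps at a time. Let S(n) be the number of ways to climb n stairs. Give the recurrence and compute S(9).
Condition on the size of the last step (1 to 4): before it there were n-1, …, n-4 stairs climbed, and these cases are disjoint, so S(n) = S(n-1) + S(n-2) + S(n-3) + S(n-4) (order-4 linear recurrence).
Initial conditions by direct count (compositions of i into parts ≤ 4): S(1) = 1; S(2) = 2; S(3) = 4; S(4) = 8.
Iterating the recurrence: S(5) = 15, S(6) = 29, S(7) = 56, S(8) = 108, S(9) = 208.

S(n) = S(n-1) + S(n-2) + S(n-3) + S(n-4), S(1) = 1, S(2) = 2, S(3) = 4, S(4) = 8; S(9) = 208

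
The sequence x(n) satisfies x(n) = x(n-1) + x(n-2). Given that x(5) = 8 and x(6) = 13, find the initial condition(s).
Work backwards using x(k) = x(k+2) - x(k+1):
x(4) = x(6) - x(5) = 13 - 8 = 5
x(3) = x(5) - x(4) = 8 - 5 = 3
x(2) = x(4) - x(3) = 5 - 3 = 2
x(1) = x(3) - x(2) = 3 - 2 = 1
x(0) = x(2) - x(1) = 2 - 1 = 1

x(0) = 1, x(1) = 1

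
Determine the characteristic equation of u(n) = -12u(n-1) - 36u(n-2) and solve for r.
Substitute u(n) = rⁿ and divide through by rⁿ⁻²: r² + 12r + 36 = 0
Factor: (r + 6)² = 0, so r = -6 (double root).
General solution: u(n) = (A + Bn)·(-6)ⁿ

Characteristic: r² + 12r + 36 = 0, Roots: r = -6 (double root)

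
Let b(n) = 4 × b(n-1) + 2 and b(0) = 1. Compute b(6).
Computing step by step:
b(0) = 1
b(1) = 4 × 1 + 2 = 6
b(2) = 4 × 6 + 2 = 26
b(3) = 4 × 26 + 2 = 106
b(4) = 4 × 106 + 2 = 426
b(5) = 4 × 426 + 2 = 1706
b(6) = 4 × 1706 + 2 = 6826

6826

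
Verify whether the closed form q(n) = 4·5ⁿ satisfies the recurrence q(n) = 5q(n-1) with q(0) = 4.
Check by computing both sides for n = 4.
From the recurrence with q(0) = 4:
  q(0) = 4, q(1) = 20, q(2) = 100, q(3) = 500, q(4) = 2500
  so the recurrence gives q(4) = 2500.
From the proposed closed form q(n) = 4·5ⁿ:
  q(4) = 2500.
Both sides give 2500 at n = 4, and the initial condition(s) match, so the closed form is consistent.

Yes, the closed form is correct.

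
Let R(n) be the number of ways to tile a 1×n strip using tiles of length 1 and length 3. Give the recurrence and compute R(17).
Condition on the last tile: it has length 1 (leaving a 1×(n-1) strip) or length 3 (leaving a 1×(n-3) strip), so R(n) = R(n-1) + R(n-3) (order-3 linear recurrence).
For 0 ≤ i < 3 only unit tiles fit, so R(i) = 1.
Iterating the recurrence: R(3) = 2, R(4) = 3, R(5) = 4, R(6) = 6, R(7) = 9, R(8) = 13, R(9) = 19, R(10) = 28, R(11) = 41, R(12) = 60, R(13) = 88, R(14) = 129, R(15) = 189, R(16) = 277, R(17) = 406.

R(n) = R(n-1) + R(n-3), with R(i) = 1 for 0 ≤ i < 3; R(17) = 406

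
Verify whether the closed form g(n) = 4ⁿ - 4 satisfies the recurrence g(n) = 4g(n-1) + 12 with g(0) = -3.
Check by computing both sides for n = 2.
From the recurrence with g(0) = -3:
  g(0) = -3, g(1) = 0, g(2) = 12
  so the recurrence gives g(2) = 12.
From the proposed closed form g(n) = 4ⁿ - 4:
  g(2) = 12.
Both sides give 12 at n = 2, and the initial condition(s) match, so the closed form is consistent.

Yes, the closed form is correct.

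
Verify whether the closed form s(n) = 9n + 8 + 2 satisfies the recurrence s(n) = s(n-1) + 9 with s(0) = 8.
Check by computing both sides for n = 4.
From the recurrence with s(0) = 8:
  s(0) = 8, s(1) = 17, s(2) = 26, s(3) = 35, s(4) = 44
  so the recurrence gives s(4) = 44.
From the proposed closed form s(n) = 9n + 8 + 2:
  s(4) = 46.
The recurrence gives 44 but the closed form gives 46, so the closed form does not satisfy the recurrence.

No, the closed form is incorrect.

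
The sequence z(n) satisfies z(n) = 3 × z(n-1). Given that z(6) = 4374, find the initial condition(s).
In general z(n) = 3ⁿ · z(0). At n = 6: z(0) = z(6) / 3^6 = 4374 / 729 = 6.

z(0) = 6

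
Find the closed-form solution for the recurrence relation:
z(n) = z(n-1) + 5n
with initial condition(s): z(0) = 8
Recurrence: z(n) = z(n-1) + 5n, initial: z(0) = 8.
Telescoping: z(n) = z(0) + 5·Σᵢ₌₁ⁿ i = 8 + 5·n(n+1)/2.

z(n) = 5·n(n+1)/2 + 8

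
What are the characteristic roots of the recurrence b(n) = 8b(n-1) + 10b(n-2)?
Substitute b(n) = rⁿ and divide through by rⁿ⁻²: r² - 8r - 10 = 0
Discriminant: 8² + 4·10 = 104, not a perfect square, so by the quadratic formula r = (8 ± √104)/2.
General solution: b(n) = A·r₁ⁿ + B·r₂ⁿ where r₁,r₂ = (8 ± √104)/2

Characteristic: r² - 8r - 10 = 0, Roots: r = (8 ± √104)/2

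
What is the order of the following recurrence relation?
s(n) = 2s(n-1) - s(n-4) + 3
The order is the largest lag k for which s(n-k) appears. Here the deepest term is s(n-4) (the 3 term is non-homogeneous and does not affect the order), so the order is 4.

Order 4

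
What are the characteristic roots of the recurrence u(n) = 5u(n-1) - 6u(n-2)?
Substitute u(n) = rⁿ and divide through by rⁿ⁻²: r² - 5r + 6 = 0
Factor: (r - 2)(r - 3) = 0, so r = 2, 3.
General solution: u(n) = A·2ⁿ + B·3ⁿ

Characteristic: r² - 5r + 6 = 0, Roots: r = 2, 3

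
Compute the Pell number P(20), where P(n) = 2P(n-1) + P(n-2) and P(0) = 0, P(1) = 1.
Computing the sequence terms:
0, 1, 2, 5, 12, 29, 70, 169, 408, 985, 2378, 5741, 13860, 33461, 80782, 195025, 470832, 1136689, 2744210, 6625109, 15994428

15994428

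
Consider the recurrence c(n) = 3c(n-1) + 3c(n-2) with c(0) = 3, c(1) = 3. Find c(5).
Computing the sequence terms:
3, 3, 18, 63, 243, 918

918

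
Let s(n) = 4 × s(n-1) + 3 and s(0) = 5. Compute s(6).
Computing step by step:
s(0) = 5
s(1) = 4 × 5 + 3 = 23
s(2) = 4 × 23 + 3 = 95
s(3) = 4 × 95 + 3 = 383
s(4) = 4 × 383 + 3 = 1535
s(5) = 4 × 1535 + 3 = 6143
s(6) = 4 × 6143 + 3 = 24575

24575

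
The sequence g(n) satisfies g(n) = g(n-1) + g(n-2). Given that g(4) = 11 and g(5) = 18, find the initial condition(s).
Work backwards using g(k) = g(k+2) - g(k+1):
g(3) = g(5) - g(4) = 18 - 11 = 7
g(2) = g(4) - g(3) = 11 - 7 = 4
g(1) = g(3) - g(2) = 7 - 4 = 3
g(0) = g(2) - g(1) = 4 - 3 = 1

g(0) = 1, g(1) = 3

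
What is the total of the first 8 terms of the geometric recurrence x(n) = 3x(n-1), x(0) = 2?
Computing the sequence terms: 2, 6, 18, 54, 162, 486, 1458, 4374
Adding these values together:

6560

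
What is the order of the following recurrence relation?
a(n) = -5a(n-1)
The order is the largest lag k for which a(n-k) appears. Here the deepest term is a(n-1), so the order is 1.

Order 1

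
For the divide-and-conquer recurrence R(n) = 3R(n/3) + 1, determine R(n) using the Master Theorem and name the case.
Master Theorem template: R(n) = a·R(n/b) + f(n).
Here: a=3, b=3, f(n)=1
Compute log_b(a) = log_3(3) = 1.
f(n) = 1 = O(n^(1-ε)) with ε = 1. Case 1: R(n) = Θ(n^log_b(a)) = Θ(n).

Case 1: R(n) = Θ(n)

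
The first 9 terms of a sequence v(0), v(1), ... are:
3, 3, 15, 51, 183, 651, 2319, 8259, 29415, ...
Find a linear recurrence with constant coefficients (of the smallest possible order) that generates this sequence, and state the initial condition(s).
Look for the lowest-order linear relation among consecutive terms.
Observation: v(n) - 3·v(n-1) - (2)·v(n-2) = 0 holds for the shown terms, and no order-1 relation v(n) = α·v(n-1) + β fits.
Check at n=3: 3·15 + (2)·3 = 51. ✓

v(n) = 3v(n-1) + 2v(n-2), v(0) = 3, v(1) = 3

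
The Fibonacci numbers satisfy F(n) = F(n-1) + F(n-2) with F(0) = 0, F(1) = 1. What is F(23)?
Computing the sequence terms:
0, 1, 1, 2, 3, 5, 8, 13, 21, 34, 55, 89, 144, 233, 377, 610, 987, 1597, 2584, 4181, 6765, 10946, 17711, 28657

28657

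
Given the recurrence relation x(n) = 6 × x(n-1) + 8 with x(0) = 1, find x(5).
Computing step by step:
x(0) = 1
x(1) = 6 × 1 + 8 = 14
x(2) = 6 × 14 + 8 = 92
x(3) = 6 × 92 + 8 = 560
x(4) = 6 × 560 + 8 = 3368
x(5) = 6 × 3368 + 8 = 20216

20216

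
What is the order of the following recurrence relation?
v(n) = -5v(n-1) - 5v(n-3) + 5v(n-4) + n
The order is the largest lag k for which v(n-k) appears. Here the deepest term is v(n-4) (the n term is non-homogeneous and does not affect the order), so the order is 4.

Order 4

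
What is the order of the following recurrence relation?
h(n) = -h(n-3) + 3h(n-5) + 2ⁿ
The order is the largest lag k for which h(n-k) appears. Here the deepest term is h(n-5) (the 2ⁿ term is non-homogeneous and does not affect the order), so the order is 5.

Order 5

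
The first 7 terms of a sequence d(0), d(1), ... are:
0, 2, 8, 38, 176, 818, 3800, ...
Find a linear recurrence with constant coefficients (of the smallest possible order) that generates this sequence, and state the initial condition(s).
Look for the lowest-order linear relation among consecutive terms.
Observation: d(n) - 4·d(n-1) - (3)·d(n-2) = 0 holds for the shown terms, and no order-1 relation d(n) = α·d(n-1) + β fits.
Check at n=3: 4·8 + (3)·2 = 38. ✓

d(n) = 4d(n-1) + 3d(n-2), d(0) = 0, d(1) = 2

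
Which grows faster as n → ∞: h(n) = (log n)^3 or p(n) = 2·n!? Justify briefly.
Comparing growth rates:
Growth-rate hierarchy: log n ≺ any polynomial ≺ any exponential cⁿ (c>1) ≺ n! ≺ nⁿ.
factorial dominates polylogarithmic (log n)^3 asymptotically.

p(n) grows faster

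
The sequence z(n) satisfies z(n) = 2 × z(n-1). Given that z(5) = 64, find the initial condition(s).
In general z(n) = 2ⁿ · z(0). At n = 5: z(0) = z(5) / 2^5 = 64 / 32 = 2.

z(0) = 2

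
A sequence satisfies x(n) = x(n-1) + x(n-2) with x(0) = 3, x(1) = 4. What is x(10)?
Computing the sequence terms:
3, 4, 7, 11, 18, 29, 47, 76, 123, 199, 322

322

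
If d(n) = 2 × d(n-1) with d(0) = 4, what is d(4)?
Computing step by step:
d(0) = 4
d(1) = 2 × 4 = 8
d(2) = 2 × 8 = 16
d(3) = 2 × 16 = 32
d(4) = 2 × 32 = 64

64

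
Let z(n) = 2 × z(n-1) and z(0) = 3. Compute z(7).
Computing step by step:
z(0) = 3
z(1) = 2 × 3 = 6
z(2) = 2 × 6 = 12
z(3) = 2 × 12 = 24
z(4) = 2 × 24 = 48
z(5) = 2 × 48 = 96
z(6) = 2 × 96 = 192
z(7) = 2 × 192 = 384

384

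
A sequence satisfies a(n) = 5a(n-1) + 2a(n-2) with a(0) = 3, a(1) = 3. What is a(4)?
Computing the sequence terms:
3, 3, 21, 111, 597

597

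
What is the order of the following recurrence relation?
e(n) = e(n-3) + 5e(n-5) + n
The order is the largest lag k for which e(n-k) appears. Here the deepest term is e(n-5) (the n term is non-homogeneous and does not affect the order), so the order is 5.

Order 5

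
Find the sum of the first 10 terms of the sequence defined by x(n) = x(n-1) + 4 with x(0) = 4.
Computing the sequence terms: 4, 8, 12, 16, 20, 24, 28, 32, 36, 40
Adding these values together:

220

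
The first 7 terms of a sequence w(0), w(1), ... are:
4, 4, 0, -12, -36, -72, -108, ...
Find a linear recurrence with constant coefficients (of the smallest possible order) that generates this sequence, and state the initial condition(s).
Look for the lowest-order linear relation among consecutive terms.
Observation: w(n) - 3·w(n-1) - (-3)·w(n-2) = 0 holds for the shown terms, and no order-1 relation w(n) = α·w(n-1) + β fits.
Check at n=3: 3·0 + (-3)·4 = -12. ✓

w(n) = 3w(n-1) - 3w(n-2), w(0) = 4, w(1) = 4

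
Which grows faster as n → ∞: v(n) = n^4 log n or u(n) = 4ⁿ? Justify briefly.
Comparing growth rates:
Growth-rate hierarchy: log n ≺ any polynomial ≺ any exponential cⁿ (c>1) ≺ n! ≺ nⁿ.
exponential base 4 dominates polynomial degree 4 (with log factor) asymptotically.

u(n) grows faster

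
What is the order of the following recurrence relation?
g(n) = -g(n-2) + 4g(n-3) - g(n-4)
The order is the largest lag k for which g(n-k) appears. Here the deepest term is g(n-4), so the order is 4.

Order 4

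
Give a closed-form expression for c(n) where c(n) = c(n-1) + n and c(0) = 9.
Recurrence: c(n) = c(n-1) + n, initial: c(0) = 9.
Telescoping: c(n) = c(0) + Σᵢ₌₁ⁿ i = 9 + n(n+1)/2.

c(n) = n(n+1)/2 + 9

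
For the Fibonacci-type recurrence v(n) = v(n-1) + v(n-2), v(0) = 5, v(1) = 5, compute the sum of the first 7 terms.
Computing the sequence terms: 5, 5, 10, 15, 25, 40, 65
Adding these values together:

165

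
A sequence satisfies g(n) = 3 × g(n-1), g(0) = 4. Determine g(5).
Computing step by step:
g(0) = 4
g(1) = 3 × 4 = 12
g(2) = 3 × 12 = 36
g(3) = 3 × 36 = 108
g(4) = 3 × 108 = 324
g(5) = 3 × 324 = 972

972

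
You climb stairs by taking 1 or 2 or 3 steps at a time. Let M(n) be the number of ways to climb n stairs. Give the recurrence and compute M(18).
Condition on the size of the last step (1 to 3): before it there were n-1, …, n-3 stairs climbed, and these cases are disjoint, so M(n) = M(n-1) + M(n-2) + M(n-3) (order-3 linear recurrence).
Initial conditions by direct count (compositions of i into parts ≤ 3): M(1) = 1; M(2) = 2; M(3) = 4.
Iterating the recurrence: M(4) = 7, M(5) = 13, M(6) = 24, M(7) = 44, M(8) = 81, M(9) = 149, M(10) = 274, M(11) = 504, M(12) = 927, M(13) = 1705, M(14) = 3136, M(15) = 5768, M(16) = 10609, M(17) = 19513, M(18) = 35890.

M(n) = M(n-1) + M(n-2) + M(n-3), M(1) = 1, M(2) = 2, M(3) = 4; M(18) = 35890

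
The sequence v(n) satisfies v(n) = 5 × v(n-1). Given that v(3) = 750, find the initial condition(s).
In general v(n) = 5ⁿ · v(0). At n = 3: v(0) = v(3) / 5^3 = 750 / 125 = 6.

v(0) = 6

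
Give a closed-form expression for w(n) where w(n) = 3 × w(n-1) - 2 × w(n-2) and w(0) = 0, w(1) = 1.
Recurrence: w(n) = 3 × w(n-1) - 2 × w(n-2), initial: w(0) = 0, w(1) = 1.
Characteristic equation: r² - 3r + 2 = 0, which factors as (r - 2)(r - 1) = 0, so r = 2, 1. General solution w(n) = A·2ⁿ + B·1ⁿ. From w(0) = 0: A + B = 0. From w(1) = 1: 2A + 1B = 1. Solving gives A = 1, B = -1.

w(n) = 2ⁿ - 1ⁿ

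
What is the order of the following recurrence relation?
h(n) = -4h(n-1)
The order is the largest lag k for which h(n-k) appears. Here the deepest term is h(n-1), so the order is 1.

Order 1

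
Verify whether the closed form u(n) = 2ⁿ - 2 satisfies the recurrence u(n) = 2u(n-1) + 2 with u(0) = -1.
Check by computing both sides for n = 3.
From the recurrence with u(0) = -1:
  u(0) = -1, u(1) = 0, u(2) = 2, u(3) = 6
  so the recurrence gives u(3) = 6.
From the proposed closed form u(n) = 2ⁿ - 2:
  u(3) = 6.
Both sides give 6 at n = 3, and the initial condition(s) match, so the closed form is consistent.

Yes, the closed form is correct.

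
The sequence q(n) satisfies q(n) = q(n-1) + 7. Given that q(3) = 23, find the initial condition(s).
q(3) = q(0) + 3·7, so q(0) = 23 - 21 = 2.

q(0) = 2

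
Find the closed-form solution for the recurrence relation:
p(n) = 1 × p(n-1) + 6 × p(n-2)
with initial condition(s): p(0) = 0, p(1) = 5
Recurrence: p(n) = 1 × p(n-1) + 6 × p(n-2), initial: p(0) = 0, p(1) = 5.
Characteristic equation: r² - 1r - 6 = 0, which factors as (r - 3)(r + 2) = 0, so r = 3, -2. General solution p(n) = A·3ⁿ + B·(-2)ⁿ. From p(0) = 0: A + B = 0. From p(1) = 5: 3A - 2B = 5. Solving gives A = 1, B = -1.

p(n) = 3ⁿ - (-2)ⁿ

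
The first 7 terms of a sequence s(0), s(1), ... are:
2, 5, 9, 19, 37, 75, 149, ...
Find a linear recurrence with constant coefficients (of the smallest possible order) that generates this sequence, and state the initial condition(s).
Look for the lowest-order linear relation among consecutive terms.
Observation: s(n) - 1·s(n-1) - (2)·s(n-2) = 0 holds for the shown terms, and no order-1 relation s(n) = α·s(n-1) + β fits.
Check at n=3: 1·9 + (2)·5 = 19. ✓

s(n) = s(n-1) + 2s(n-2), s(0) = 2, s(1) = 5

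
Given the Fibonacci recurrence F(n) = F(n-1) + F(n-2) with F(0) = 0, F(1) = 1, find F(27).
Computing the sequence terms:
0, 1, 1, 2, 3, 5, 8, 13, 21, 34, 55, 89, 144, 233, 377, 610, 987, 1597, 2584, 4181, 6765, 10946, 17711, 28657, 46368, 75025, 121393, 196418

196418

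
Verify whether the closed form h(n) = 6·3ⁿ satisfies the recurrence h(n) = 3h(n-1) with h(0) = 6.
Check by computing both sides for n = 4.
From the recurrence with h(0) = 6:
  h(0) = 6, h(1) = 18, h(2) = 54, h(3) = 162, h(4) = 486
  so the recurrence gives h(4) = 486.
From the proposed closed form h(n) = 6·3ⁿ:
  h(4) = 486.
Both sides give 486 at n = 4, and the initial condition(s) match, so the closed form is consistent.

Yes, the closed form is correct.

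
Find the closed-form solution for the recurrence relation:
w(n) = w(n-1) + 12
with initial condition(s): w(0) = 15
Recurrence: w(n) = w(n-1) + 12, initial: w(0) = 15.
Each step adds 12, so w(n) = w(0) + 12n = 12n + 15.

w(n) = 12n + 15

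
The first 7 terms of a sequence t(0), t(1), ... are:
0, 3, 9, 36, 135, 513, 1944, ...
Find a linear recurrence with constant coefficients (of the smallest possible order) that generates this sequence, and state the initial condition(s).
Look for the lowest-order linear relation among consecutive terms.
Observation: t(n) - 3·t(n-1) - (3)·t(n-2) = 0 holds for the shown terms, and no order-1 relation t(n) = α·t(n-1) + β fits.
Check at n=3: 3·9 + (3)·3 = 36. ✓

t(n) = 3t(n-1) + 3t(n-2), t(0) = 0, t(1) = 3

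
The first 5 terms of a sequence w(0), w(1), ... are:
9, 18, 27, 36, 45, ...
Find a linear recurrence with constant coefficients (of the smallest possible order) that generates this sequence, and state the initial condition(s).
Look for the lowest-order linear relation among consecutive terms.
Observation: consecutive differences are constant (= 9).
Check at n=2: 1·18 + 9 = 27. ✓

w(n) = w(n-1) + 9, w(0) = 9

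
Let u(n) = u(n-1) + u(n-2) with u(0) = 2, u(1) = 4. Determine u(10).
Computing the sequence terms:
2, 4, 6, 10, 16, 26, 42, 68, 110, 178, 288

288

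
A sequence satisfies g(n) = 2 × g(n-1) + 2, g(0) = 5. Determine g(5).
Computing step by step:
g(0) = 5
g(1) = 2 × 5 + 2 = 12
g(2) = 2 × 12 + 2 = 26
g(3) = 2 × 26 + 2 = 54
g(4) = 2 × 54 + 2 = 110
g(5) = 2 × 110 + 2 = 222

222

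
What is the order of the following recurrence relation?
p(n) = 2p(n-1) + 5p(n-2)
The order is the largest lag k for which p(n-k) appears. Here the deepest term is p(n-2), so the order is 2.

Order 2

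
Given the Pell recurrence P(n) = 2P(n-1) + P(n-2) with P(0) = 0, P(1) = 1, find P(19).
Computing the sequence terms:
0, 1, 2, 5, 12, 29, 70, 169, 408, 985, 2378, 5741, 13860, 33461, 80782, 195025, 470832, 1136689, 2744210, 6625109

6625109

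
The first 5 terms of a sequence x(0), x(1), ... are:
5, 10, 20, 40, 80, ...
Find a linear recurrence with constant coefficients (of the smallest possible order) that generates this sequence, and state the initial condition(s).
Look for the lowest-order linear relation among consecutive terms.
Observation: each term is 2× the previous.
Check at n=2: 2·10 = 20. ✓

x(n) = 2 × x(n-1), x(0) = 5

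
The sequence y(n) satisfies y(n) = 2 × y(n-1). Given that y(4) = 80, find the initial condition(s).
In general y(n) = 2ⁿ · y(0). At n = 4: y(0) = y(4) / 2^4 = 80 / 16 = 5.

y(0) = 5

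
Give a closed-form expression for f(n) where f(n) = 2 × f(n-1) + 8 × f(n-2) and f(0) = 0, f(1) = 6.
Recurrence: f(n) = 2 × f(n-1) + 8 × f(n-2), initial: f(0) = 0, f(1) = 6.
Characteristic equation: r² - 2r - 8 = 0, which factors as (r - 4)(r + 2) = 0, so r = 4, -2. General solution f(n) = A·4ⁿ + B·(-2)ⁿ. From f(0) = 0: A + B = 0. From f(1) = 6: 4A - 2B = 6. Solving gives A = 1, B = -1.

f(n) = 4ⁿ - (-2)ⁿ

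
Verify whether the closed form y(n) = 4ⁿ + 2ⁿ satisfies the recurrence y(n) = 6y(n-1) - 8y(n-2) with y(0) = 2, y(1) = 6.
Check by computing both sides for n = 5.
From the recurrence with y(0) = 2, y(1) = 6:
  y(0) = 2, y(1) = 6, y(2) = 20, y(3) = 72, y(4) = 272, y(5) = 1056
  so the recurrence gives y(5) = 1056.
From the proposed closed form y(n) = 4ⁿ + 2ⁿ:
  y(5) = 1056.
Both sides give 1056 at n = 5, and the initial condition(s) match, so the closed form is consistent.

Yes, the closed form is correct.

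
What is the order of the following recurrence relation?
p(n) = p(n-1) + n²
The order is the largest lag k for which p(n-k) appears. Here the deepest term is p(n-1) (the n² term is non-homogeneous and does not affect the order), so the order is 1.

Order 1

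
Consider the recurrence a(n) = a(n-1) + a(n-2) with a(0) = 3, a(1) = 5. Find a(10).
Computing the sequence terms:
3, 5, 8, 13, 21, 34, 55, 89, 144, 233, 377

377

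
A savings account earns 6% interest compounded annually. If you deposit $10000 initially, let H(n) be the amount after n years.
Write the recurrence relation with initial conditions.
Each year the balance grows by 6%, i.e. is multiplied by 1 + 6/100 = 1.06, so H(n) = 1.06 × H(n-1). The initial deposit gives H(0) = 10000.
Unrolling gives the closed form H(n) = 10000 × (1.06)ⁿ.

H(n) = 1.06 × H(n-1), H(0) = 10000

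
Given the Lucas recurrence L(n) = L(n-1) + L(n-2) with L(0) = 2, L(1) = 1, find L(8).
Computing the sequence terms:
2, 1, 3, 4, 7, 11, 18, 29, 47

47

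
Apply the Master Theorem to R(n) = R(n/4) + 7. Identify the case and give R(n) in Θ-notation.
Master Theorem template: R(n) = a·R(n/b) + f(n).
Here: a=1, b=4, f(n)=7
Compute log_b(a) = log_4(1) = 0.
f(n) = 7 = Θ(1). Case 2: R(n) = Θ(log n).

Case 2: R(n) = Θ(log n)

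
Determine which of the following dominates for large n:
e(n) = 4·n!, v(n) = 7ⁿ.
Comparing growth rates:
Growth-rate hierarchy: log n ≺ any polynomial ≺ any exponential cⁿ (c>1) ≺ n! ≺ nⁿ.
factorial dominates exponential base 7 asymptotically.

e(n) grows faster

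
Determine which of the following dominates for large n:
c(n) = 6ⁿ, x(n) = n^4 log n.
Comparing growth rates:
Growth-rate hierarchy: log n ≺ any polynomial ≺ any exponential cⁿ (c>1) ≺ n! ≺ nⁿ.
exponential base 6 dominates polynomial degree 4 (with log factor) asymptotically.

c(n) grows faster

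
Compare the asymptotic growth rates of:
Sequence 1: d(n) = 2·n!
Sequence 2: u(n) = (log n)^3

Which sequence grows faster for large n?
Comparing growth rates:
Growth-rate hierarchy: log n ≺ any polynomial ≺ any exponential cⁿ (c>1) ≺ n! ≺ nⁿ.
factorial dominates polylogarithmic (log n)^3 asymptotically.

d(n) grows faster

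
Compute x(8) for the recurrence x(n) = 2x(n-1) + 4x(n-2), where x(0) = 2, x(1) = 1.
Computing the sequence terms:
2, 1, 10, 24, 88, 272, 896, 2880, 9344

9344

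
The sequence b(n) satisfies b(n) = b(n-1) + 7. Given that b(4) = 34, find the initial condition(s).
b(4) = b(0) + 4·7, so b(0) = 34 - 28 = 6.

b(0) = 6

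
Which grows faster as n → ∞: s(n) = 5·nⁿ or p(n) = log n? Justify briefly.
Comparing growth rates:
Growth-rate hierarchy: log n ≺ any polynomial ≺ any exponential cⁿ (c>1) ≺ n! ≺ nⁿ.
super-exponential nⁿ dominates logarithmic asymptotically.

s(n) grows faster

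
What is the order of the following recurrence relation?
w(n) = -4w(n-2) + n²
The order is the largest lag k for which w(n-k) appears. Here the deepest term is w(n-2) (the n² term is non-homogeneous and does not affect the order), so the order is 2.

Order 2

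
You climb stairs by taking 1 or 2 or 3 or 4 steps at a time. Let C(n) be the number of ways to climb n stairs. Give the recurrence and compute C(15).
Condition on the size of the last step (1 to 4): before it there were n-1, …, n-4 stairs climbed, and these cases are disjoint, so C(n) = C(n-1) + C(n-2) + C(n-3) + C(n-4) (order-4 linear recurrence).
Initial conditions by direct count (compositions of i into parts ≤ 4): C(1) = 1; C(2) = 2; C(3) = 4; C(4) = 8.
Iterating the recurrence: C(5) = 15, C(6) = 29, C(7) = 56, C(8) = 108, C(9) = 208, C(10) = 401, C(11) = 773, C(12) = 1490, C(13) = 2872, C(14) = 5536, C(15) = 10671.

C(n) = C(n-1) + C(n-2) + C(n-3) + C(n-4), C(1) = 1, C(2) = 2, C(3) = 4, C(4) = 8; C(15) = 10671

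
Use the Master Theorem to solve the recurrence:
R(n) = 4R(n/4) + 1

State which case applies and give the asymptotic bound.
Master Theorem template: R(n) = a·R(n/b) + f(n).
Here: a=4, b=4, f(n)=1
Compute log_b(a) = log_4(4) = 1.
f(n) = 1 = O(n^(1-ε)) with ε = 1. Case 1: R(n) = Θ(n^log_b(a)) = Θ(n).

Case 1: R(n) = Θ(n)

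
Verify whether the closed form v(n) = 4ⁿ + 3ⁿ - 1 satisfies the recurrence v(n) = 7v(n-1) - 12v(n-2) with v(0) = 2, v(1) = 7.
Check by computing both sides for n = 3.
From the recurrence with v(0) = 2, v(1) = 7:
  v(0) = 2, v(1) = 7, v(2) = 25, v(3) = 91
  so the recurrence gives v(3) = 91.
From the proposed closed form v(n) = 4ⁿ + 3ⁿ - 1:
  v(3) = 90.
The recurrence gives 91 but the closed form gives 90, so the closed form does not satisfy the recurrence.

No, the closed form is incorrect.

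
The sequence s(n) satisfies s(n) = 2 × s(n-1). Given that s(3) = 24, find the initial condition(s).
In general s(n) = 2ⁿ · s(0). At n = 3: s(0) = s(3) / 2^3 = 24 / 8 = 3.

s(0) = 3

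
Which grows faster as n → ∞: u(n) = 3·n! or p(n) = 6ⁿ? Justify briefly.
Comparing growth rates:
Growth-rate hierarchy: log n ≺ any polynomial ≺ any exponential cⁿ (c>1) ≺ n! ≺ nⁿ.
factorial dominates exponential base 6 asymptotically.

u(n) grows faster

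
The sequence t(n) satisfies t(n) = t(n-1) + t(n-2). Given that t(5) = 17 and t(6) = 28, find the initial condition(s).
Work backwards using t(k) = t(k+2) - t(k+1):
t(4) = t(6) - t(5) = 28 - 17 = 11
t(3) = t(5) - t(4) = 17 - 11 = 6
t(2) = t(4) - t(3) = 11 - 6 = 5
t(1) = t(3) - t(2) = 6 - 5 = 1
t(0) = t(2) - t(1) = 5 - 1 = 4

t(0) = 4, t(1) = 1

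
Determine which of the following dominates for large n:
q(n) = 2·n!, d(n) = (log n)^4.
Comparing growth rates:
Growth-rate hierarchy: log n ≺ any polynomial ≺ any exponential cⁿ (c>1) ≺ n! ≺ nⁿ.
factorial dominates polylogarithmic (log n)^4 asymptotically.

q(n) grows faster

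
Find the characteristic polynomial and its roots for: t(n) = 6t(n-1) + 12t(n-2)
Substitute t(n) = rⁿ and divide through by rⁿ⁻²: r² - 6r - 12 = 0
Discriminant: 6² + 4·12 = 84, not a perfect square, so by the quadratic formula r = (6 ± √84)/2.
General solution: t(n) = A·r₁ⁿ + B·r₂ⁿ where r₁,r₂ = (6 ± √84)/2

Characteristic: r² - 6r - 12 = 0, Roots: r = (6 ± √84)/2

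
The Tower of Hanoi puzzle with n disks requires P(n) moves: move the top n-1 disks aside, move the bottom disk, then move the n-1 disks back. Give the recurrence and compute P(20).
Moving n disks = move the top n-1 disks aside (P(n-1) moves) + move the largest disk (1 move) + move the n-1 disks back on top (P(n-1) moves), so P(n) = 2P(n-1) + 1, with P(1) = 1 (a single disk takes one move).
First terms: 1, 3, 7, 15, 31, 63, … — each is one less than a power of 2. Indeed P(n) + 1 = 2(P(n-1) + 1) with P(1) + 1 = 2, so P(n) + 1 = 2ⁿ and P(n) = 2ⁿ - 1.
Hence P(20) = 2^20 - 1 = 1048576 - 1 = 1048575.

P(n) = 2P(n-1) + 1, P(1) = 1; P(20) = 1048575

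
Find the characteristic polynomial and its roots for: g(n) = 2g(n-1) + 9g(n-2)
Substitute g(n) = rⁿ and divide through by rⁿ⁻²: r² - 2r - 9 = 0
Discriminant: 2² + 4·9 = 40, not a perfect square, so by the quadratic formula r = (2 ± √40)/2.
General solution: g(n) = A·r₁ⁿ + B·r₂ⁿ where r₁,r₂ = (2 ± √40)/2

Characteristic: r² - 2r - 9 = 0, Roots: r = (2 ± √40)/2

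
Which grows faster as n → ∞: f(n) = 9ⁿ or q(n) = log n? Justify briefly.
Comparing growth rates:
Growth-rate hierarchy: log n ≺ any polynomial ≺ any exponential cⁿ (c>1) ≺ n! ≺ nⁿ.
exponential base 9 dominates logarithmic asymptotically.

f(n) grows faster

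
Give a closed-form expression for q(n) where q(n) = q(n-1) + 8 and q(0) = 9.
Recurrence: q(n) = q(n-1) + 8, initial: q(0) = 9.
Each step adds 8, so q(n) = q(0) + 8n = 8n + 9.

q(n) = 8n + 9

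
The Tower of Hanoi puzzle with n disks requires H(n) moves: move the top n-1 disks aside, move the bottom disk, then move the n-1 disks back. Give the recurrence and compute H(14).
Moving n disks = move the top n-1 disks aside (H(n-1) moves) + move the largest disk (1 move) + move the n-1 disks back on top (H(n-1) moves), so H(n) = 2H(n-1) + 1, with H(1) = 1 (a single disk takes one move).
First terms: 1, 3, 7, 15, 31, 63, … — each is one less than a power of 2. Indeed H(n) + 1 = 2(H(n-1) + 1) with H(1) + 1 = 2, so H(n) + 1 = 2ⁿ and H(n) = 2ⁿ - 1.
Hence H(14) = 2^14 - 1 = 16384 - 1 = 16383.

H(n) = 2H(n-1) + 1, H(1) = 1; H(14) = 16383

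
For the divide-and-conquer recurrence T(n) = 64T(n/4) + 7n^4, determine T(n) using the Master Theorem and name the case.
Master Theorem template: T(n) = a·T(n/b) + f(n).
Here: a=64, b=4, f(n)=7n^4
Compute log_b(a) = log_4(64) = 3.
f(n) = 7n^4 = Ω(n^(3+ε)) with ε = 1, and the regularity condition holds (a·f(n/b) = (a/b^4)·f(n) with a/b^4 = 4^-1 < 1). Case 3: T(n) = Θ(f(n)) = Θ(n^4).

Case 3: T(n) = Θ(n^4)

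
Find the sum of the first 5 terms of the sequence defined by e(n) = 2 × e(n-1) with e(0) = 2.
Computing the sequence terms: 2, 4, 8, 16, 32
Adding these values together:

62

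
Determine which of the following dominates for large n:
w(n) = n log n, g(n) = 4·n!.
Comparing growth rates:
Growth-rate hierarchy: log n ≺ any polynomial ≺ any exponential cⁿ (c>1) ≺ n! ≺ nⁿ.
factorial dominates polynomial degree 1 (with log factor) asymptotically.

g(n) grows faster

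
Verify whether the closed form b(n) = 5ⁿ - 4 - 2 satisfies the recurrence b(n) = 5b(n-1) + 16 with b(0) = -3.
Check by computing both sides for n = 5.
From the recurrence with b(0) = -3:
  b(0) = -3, b(1) = 1, b(2) = 21, b(3) = 121, b(4) = 621, b(5) = 3121
  so the recurrence gives b(5) = 3121.
From the proposed closed form b(n) = 5ⁿ - 4 - 2:
  b(5) = 3119.
The recurrence gives 3121 but the closed form gives 3119, so the closed form does not satisfy the recurrence.

No, the closed form is incorrect.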